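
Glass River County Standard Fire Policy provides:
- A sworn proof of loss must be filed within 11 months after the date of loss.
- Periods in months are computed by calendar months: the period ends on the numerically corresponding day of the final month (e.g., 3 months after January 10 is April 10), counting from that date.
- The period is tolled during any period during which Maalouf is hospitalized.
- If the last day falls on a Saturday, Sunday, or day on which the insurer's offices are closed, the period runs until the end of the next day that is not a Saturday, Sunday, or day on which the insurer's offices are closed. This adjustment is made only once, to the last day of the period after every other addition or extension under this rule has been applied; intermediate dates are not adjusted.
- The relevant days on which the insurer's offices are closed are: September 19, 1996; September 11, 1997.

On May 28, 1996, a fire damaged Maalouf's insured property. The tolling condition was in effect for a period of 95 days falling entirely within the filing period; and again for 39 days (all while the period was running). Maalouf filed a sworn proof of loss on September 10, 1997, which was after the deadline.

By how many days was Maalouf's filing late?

11 months after May 28, 1996 is April 28, 1997.
Tolling adds 95 days: April 28, 1997 + 95 days = August 1, 1997.
Tolling adds 39 days: August 1, 1997 + 39 days = September 9, 1997.
September 9, 1997 is a Tuesday and not a day on which the insurer's offices are closed, so no extension applies.
The deadline is September 9, 1997; from September 9, 1997 to September 10, 1997 is 1 days.

1 day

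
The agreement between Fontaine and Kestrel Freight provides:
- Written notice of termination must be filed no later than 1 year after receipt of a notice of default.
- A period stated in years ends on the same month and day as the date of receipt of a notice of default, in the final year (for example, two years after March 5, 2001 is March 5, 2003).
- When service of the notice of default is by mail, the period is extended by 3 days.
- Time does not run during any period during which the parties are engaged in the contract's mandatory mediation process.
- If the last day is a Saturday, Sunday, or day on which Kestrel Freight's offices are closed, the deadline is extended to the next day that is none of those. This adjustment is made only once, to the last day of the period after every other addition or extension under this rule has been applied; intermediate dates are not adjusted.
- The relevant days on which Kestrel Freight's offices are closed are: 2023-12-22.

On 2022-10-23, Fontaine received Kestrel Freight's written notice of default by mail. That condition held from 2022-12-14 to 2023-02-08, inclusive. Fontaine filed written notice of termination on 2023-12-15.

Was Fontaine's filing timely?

Yes

1 year after 2022-10-23 is October 23, 2023.
Service was by mail, adding 3 days: October 23, 2023 + 3 days = October 26, 2023.
From December 14, 2022 through February 8, 2023 inclusive is 57 days; tolling adds 57 days: October 26, 2023 + 57 days = December 22, 2023.
December 22, 2023 is a listed holiday; December 23, 2023 is Saturday; December 24, 2023 is Sunday. The next qualifying day is December 25, 2023.
The deadline is December 25, 2023; the filing on December 15, 2023 is on or before that date.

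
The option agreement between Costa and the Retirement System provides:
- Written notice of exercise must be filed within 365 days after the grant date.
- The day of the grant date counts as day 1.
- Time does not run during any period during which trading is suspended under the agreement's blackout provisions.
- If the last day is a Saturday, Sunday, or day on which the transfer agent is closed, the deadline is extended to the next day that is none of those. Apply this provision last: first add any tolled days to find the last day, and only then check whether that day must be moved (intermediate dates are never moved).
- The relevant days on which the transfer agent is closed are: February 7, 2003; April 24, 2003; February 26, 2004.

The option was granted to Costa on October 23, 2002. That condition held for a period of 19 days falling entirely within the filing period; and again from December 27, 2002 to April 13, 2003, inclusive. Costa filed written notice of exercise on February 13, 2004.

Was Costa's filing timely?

Yes

Counting October 23, 2002 as day 1, day 365 is October 22, 2003.
Tolling adds 19 days: October 22, 2003 + 19 days = November 10, 2003.
From December 27, 2002 through April 13, 2003 inclusive is 108 days; tolling adds 108 days: November 10, 2003 + 108 days = February 26, 2004.
February 26, 2004 is a listed holiday. The next qualifying day is February 27, 2004.
The deadline is February 27, 2004; the filing on February 13, 2004 is on or before that date.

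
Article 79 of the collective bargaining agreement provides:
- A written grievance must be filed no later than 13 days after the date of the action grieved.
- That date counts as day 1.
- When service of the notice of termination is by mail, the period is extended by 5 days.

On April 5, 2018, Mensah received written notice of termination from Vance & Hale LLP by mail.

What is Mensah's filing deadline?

Counting April 5, 2018 as day 1, day 13 is April 17, 2018.
Service was by mail, adding 5 days: April 17, 2018 + 5 days = April 22, 2018.

April 22, 2018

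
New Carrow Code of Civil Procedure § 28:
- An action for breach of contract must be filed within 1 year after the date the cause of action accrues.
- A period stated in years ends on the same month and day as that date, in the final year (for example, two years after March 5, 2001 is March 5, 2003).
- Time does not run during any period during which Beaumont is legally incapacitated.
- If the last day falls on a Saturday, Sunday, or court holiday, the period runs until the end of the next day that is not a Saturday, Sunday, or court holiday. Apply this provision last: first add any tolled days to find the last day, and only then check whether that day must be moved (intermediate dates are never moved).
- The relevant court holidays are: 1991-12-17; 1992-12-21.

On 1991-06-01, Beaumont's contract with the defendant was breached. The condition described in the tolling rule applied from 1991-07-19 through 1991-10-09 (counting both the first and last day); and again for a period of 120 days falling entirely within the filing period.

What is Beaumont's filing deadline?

December 22, 1992

1 year after 1991-06-01 is June 1, 1992.
From July 19, 1991 through October 9, 1991 inclusive is 83 days; tolling adds 83 days: June 1, 1992 + 83 days = August 23, 1992.
Tolling adds 120 days: August 23, 1992 + 120 days = December 21, 1992.
December 21, 1992 is a listed holiday. The next qualifying day is December 22, 1992.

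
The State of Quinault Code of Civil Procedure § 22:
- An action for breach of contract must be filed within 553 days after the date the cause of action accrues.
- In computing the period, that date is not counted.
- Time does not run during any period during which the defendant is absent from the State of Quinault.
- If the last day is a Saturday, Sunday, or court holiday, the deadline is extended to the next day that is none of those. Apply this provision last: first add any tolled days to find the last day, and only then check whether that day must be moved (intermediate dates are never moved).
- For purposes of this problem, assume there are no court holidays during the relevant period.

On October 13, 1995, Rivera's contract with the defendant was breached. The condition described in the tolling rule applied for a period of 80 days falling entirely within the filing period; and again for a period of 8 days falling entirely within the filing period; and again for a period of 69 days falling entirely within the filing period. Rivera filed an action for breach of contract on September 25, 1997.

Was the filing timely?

No

553 days after October 13, 1995 is April 18, 1997.
Tolling adds 80 days: April 18, 1997 + 80 days = July 7, 1997.
Tolling adds 8 days: July 7, 1997 + 8 days = July 15, 1997.
Tolling adds 69 days: July 15, 1997 + 69 days = September 22, 1997.
September 22, 1997 is a Monday and not a court holiday, so no extension applies.
The deadline is September 22, 1997; the filing on September 25, 1997 is after that date.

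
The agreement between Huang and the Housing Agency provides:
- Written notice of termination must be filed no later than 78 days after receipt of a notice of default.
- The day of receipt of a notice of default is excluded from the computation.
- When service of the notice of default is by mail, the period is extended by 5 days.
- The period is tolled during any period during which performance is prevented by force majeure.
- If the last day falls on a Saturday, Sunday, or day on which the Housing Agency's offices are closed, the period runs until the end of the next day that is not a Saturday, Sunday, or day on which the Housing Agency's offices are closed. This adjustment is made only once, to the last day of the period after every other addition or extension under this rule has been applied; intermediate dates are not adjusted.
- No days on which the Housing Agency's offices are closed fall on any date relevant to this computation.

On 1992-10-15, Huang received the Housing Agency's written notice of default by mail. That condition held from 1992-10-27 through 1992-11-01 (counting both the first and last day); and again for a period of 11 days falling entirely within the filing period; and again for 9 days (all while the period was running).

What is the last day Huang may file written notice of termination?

78 days after 1992-10-15 is January 1, 1993.
Service was by mail, adding 5 days: January 1, 1993 + 5 days = January 6, 1993.
From October 27, 1992 through November 1, 1992 inclusive is 6 days; tolling adds 6 days: January 6, 1993 + 6 days = January 12, 1993.
Tolling adds 11 days: January 12, 1993 + 11 days = January 23, 1993.
Tolling adds 9 days: January 23, 1993 + 9 days = February 1, 1993.
February 1, 1993 is a Monday and not a day on which the Housing Agency's offices are closed, so no extension applies.

February 1, 1993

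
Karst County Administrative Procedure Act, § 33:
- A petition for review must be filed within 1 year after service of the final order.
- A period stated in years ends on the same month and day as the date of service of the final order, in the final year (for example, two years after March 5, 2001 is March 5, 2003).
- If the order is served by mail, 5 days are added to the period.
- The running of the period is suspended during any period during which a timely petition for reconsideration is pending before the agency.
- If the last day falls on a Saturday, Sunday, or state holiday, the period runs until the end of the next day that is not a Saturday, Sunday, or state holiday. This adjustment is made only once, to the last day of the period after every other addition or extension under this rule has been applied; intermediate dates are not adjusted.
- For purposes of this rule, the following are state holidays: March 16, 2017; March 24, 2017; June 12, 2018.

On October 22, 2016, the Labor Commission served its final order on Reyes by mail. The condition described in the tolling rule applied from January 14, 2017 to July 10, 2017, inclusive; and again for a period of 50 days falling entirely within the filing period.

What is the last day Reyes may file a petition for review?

1 year after October 22, 2016 is October 22, 2017.
Service was by mail, adding 5 days: October 22, 2017 + 5 days = October 27, 2017.
From January 14, 2017 through July 10, 2017 inclusive is 178 days; tolling adds 178 days: October 27, 2017 + 178 days = April 23, 2018.
Tolling adds 50 days: April 23, 2018 + 50 days = June 12, 2018.
June 12, 2018 is a listed holiday. The next qualifying day is June 13, 2018.

June 13, 2018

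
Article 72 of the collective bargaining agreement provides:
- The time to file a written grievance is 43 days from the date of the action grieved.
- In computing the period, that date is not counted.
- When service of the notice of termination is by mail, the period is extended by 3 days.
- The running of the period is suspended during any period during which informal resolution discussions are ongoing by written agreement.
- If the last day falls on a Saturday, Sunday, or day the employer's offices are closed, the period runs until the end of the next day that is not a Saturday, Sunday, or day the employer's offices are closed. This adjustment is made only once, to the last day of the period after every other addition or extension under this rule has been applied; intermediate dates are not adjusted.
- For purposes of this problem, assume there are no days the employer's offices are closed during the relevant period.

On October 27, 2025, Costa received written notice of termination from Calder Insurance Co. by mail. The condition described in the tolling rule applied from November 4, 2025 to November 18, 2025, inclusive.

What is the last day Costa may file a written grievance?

43 days after October 27, 2025 is December 9, 2025.
Service was by mail, adding 3 days: December 9, 2025 + 3 days = December 12, 2025.
From November 4, 2025 through November 18, 2025 inclusive is 15 days; tolling adds 15 days: December 12, 2025 + 15 days = December 27, 2025.
December 27, 2025 is Saturday; December 28, 2025 is Sunday. The next qualifying day is December 29, 2025.

December 29, 2025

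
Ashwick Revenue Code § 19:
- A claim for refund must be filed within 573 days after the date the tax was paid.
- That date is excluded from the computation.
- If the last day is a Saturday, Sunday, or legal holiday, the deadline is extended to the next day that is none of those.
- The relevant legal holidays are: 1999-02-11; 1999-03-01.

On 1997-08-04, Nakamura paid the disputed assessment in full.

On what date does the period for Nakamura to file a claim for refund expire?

573 days after 1997-08-04 is February 28, 1999.
February 28, 1999 is Sunday; March 1, 1999 is a listed holiday. The next qualifying day is March 2, 1999.

March 2, 1999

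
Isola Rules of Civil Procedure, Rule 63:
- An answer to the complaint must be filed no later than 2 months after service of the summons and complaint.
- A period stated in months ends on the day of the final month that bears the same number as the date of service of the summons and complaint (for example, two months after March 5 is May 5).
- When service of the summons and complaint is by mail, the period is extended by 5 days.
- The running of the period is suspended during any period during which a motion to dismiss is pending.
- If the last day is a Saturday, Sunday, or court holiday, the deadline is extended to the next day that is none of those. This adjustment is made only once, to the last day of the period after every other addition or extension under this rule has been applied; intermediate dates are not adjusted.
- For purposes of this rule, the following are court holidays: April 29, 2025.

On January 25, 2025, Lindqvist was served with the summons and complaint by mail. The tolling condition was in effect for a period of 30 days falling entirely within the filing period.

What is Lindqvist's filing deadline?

April 30, 2025

2 months after January 25, 2025 is March 25, 2025.
Service was by mail, adding 5 days: March 25, 2025 + 5 days = March 30, 2025.
Tolling adds 30 days: March 30, 2025 + 30 days = April 29, 2025.
April 29, 2025 is a listed holiday. The next qualifying day is April 30, 2025.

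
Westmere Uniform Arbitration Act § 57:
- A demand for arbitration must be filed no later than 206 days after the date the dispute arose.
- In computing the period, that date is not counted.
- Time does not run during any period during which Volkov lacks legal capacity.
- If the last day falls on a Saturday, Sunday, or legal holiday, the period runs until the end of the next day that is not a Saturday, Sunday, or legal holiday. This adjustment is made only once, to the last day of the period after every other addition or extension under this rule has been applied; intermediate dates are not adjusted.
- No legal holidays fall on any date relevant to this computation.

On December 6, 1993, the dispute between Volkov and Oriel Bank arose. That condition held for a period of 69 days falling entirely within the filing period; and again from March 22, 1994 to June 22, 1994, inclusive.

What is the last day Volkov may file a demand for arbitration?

206 days after December 6, 1993 is June 30, 1994.
Tolling adds 69 days: June 30, 1994 + 69 days = September 7, 1994.
From March 22, 1994 through June 22, 1994 inclusive is 93 days; tolling adds 93 days: September 7, 1994 + 93 days = December 9, 1994.
December 9, 1994 is a Friday and not a legal holiday, so no extension applies.

December 9, 1994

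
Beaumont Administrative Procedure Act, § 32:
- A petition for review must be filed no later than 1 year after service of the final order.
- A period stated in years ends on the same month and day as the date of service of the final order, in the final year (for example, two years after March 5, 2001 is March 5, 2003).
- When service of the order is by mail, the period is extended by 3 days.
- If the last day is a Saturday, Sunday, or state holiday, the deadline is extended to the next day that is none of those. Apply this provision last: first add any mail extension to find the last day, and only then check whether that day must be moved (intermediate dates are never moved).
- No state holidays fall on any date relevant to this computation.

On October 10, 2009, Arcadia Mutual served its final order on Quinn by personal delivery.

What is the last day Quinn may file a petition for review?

October 11, 2010

1 year after October 10, 2009 is October 10, 2010.
Service was not by mail, so no mail extension applies.
October 10, 2010 is Sunday. The next qualifying day is October 11, 2010.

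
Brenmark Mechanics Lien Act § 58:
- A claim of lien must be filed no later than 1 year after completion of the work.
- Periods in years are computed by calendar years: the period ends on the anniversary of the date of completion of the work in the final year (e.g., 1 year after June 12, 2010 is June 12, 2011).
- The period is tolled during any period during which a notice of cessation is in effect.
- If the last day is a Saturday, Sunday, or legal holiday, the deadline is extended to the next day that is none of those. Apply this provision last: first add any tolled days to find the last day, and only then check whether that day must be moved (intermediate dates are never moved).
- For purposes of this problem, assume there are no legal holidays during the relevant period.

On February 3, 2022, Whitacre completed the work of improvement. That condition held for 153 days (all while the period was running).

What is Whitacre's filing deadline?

1 year after February 3, 2022 is February 3, 2023.
Tolling adds 153 days: February 3, 2023 + 153 days = July 6, 2023.
July 6, 2023 is a Thursday and not a legal holiday, so no extension applies.

July 6, 2023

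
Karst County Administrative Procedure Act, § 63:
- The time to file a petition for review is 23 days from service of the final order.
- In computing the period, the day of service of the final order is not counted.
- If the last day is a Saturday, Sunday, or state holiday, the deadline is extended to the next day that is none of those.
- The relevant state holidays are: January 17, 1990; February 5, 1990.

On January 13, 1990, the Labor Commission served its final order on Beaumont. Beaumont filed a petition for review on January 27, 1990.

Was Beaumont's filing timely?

Yes

23 days after January 13, 1990 is February 5, 1990.
February 5, 1990 is a listed holiday. The next qualifying day is February 6, 1990.
The deadline is February 6, 1990; the filing on January 27, 1990 is on or before that date.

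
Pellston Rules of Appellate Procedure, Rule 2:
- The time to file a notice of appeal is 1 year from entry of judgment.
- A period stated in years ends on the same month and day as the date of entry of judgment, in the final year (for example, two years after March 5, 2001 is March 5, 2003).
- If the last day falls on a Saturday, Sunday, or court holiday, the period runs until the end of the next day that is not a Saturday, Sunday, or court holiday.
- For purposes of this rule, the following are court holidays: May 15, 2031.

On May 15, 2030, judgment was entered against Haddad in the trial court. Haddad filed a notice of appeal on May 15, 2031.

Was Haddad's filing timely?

1 year after May 15, 2030 is May 15, 2031.
May 15, 2031 is a listed holiday. The next qualifying day is May 16, 2031.
The deadline is May 16, 2031; the filing on May 15, 2031 is on or before that date.

Yes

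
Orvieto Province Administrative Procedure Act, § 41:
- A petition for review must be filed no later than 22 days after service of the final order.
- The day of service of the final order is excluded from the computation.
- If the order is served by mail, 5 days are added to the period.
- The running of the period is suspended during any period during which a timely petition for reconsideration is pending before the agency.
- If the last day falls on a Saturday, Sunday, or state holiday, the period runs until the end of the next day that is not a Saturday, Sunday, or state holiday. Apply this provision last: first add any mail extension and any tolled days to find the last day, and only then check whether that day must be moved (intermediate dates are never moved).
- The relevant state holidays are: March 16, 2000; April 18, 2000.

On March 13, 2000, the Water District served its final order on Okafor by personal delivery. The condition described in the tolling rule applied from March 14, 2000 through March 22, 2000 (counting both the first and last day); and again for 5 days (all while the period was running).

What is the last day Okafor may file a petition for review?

22 days after March 13, 2000 is April 4, 2000.
Service was not by mail, so no mail extension applies.
From March 14, 2000 through March 22, 2000 inclusive is 9 days; tolling adds 9 days: April 4, 2000 + 9 days = April 13, 2000.
Tolling adds 5 days: April 13, 2000 + 5 days = April 18, 2000.
April 18, 2000 is a listed holiday. The next qualifying day is April 19, 2000.

April 19, 2000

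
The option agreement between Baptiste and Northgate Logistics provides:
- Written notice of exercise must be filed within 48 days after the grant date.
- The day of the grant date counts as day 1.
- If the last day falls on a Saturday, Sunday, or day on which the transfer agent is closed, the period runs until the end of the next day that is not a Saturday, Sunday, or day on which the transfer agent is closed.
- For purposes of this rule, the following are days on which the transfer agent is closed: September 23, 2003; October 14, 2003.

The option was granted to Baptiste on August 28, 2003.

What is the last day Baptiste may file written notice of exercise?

October 15, 2003

Counting August 28, 2003 as day 1, day 48 is October 14, 2003.
October 14, 2003 is a listed holiday. The next qualifying day is October 15, 2003.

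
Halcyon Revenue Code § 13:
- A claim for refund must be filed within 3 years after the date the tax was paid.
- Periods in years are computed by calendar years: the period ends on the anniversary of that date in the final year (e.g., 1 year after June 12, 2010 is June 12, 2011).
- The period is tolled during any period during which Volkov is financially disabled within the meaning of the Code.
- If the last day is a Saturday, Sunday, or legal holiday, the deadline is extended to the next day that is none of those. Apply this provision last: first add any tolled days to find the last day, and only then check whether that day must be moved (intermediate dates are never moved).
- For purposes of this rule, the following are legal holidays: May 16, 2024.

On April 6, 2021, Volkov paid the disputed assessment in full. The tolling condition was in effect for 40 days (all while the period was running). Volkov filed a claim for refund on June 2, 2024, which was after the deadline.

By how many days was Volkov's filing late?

16 days

3 years after April 6, 2021 is April 6, 2024.
Tolling adds 40 days: April 6, 2024 + 40 days = May 16, 2024.
May 16, 2024 is a listed holiday. The next qualifying day is May 17, 2024.
The deadline is May 17, 2024; from May 17, 2024 to June 2, 2024 is 16 days.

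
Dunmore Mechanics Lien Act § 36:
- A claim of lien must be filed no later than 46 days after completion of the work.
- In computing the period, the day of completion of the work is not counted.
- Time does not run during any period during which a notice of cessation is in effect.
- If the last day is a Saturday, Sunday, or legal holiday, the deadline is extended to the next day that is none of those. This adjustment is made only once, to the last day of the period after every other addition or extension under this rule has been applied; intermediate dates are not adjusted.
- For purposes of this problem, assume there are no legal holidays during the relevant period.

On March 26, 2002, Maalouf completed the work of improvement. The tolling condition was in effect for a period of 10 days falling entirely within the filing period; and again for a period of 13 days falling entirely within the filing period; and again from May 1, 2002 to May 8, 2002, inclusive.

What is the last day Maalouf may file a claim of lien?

June 11, 2002

46 days after March 26, 2002 is May 11, 2002.
Tolling adds 10 days: May 11, 2002 + 10 days = May 21, 2002.
Tolling adds 13 days: May 21, 2002 + 13 days = June 3, 2002.
From May 1, 2002 through May 8, 2002 inclusive is 8 days; tolling adds 8 days: June 3, 2002 + 8 days = June 11, 2002.
June 11, 2002 is a Tuesday and not a legal holiday, so no extension applies.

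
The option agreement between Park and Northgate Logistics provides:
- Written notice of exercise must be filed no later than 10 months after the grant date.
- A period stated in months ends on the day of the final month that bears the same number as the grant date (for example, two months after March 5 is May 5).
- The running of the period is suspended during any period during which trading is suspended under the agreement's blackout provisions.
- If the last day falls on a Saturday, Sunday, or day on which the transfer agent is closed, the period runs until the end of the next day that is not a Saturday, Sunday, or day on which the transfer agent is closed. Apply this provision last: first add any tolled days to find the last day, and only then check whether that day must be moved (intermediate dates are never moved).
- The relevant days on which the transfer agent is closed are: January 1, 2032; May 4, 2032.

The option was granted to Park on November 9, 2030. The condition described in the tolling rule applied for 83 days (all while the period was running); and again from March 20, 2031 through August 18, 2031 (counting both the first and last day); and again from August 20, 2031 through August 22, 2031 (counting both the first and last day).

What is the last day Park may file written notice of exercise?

10 months after November 9, 2030 is September 9, 2031.
Tolling adds 83 days: September 9, 2031 + 83 days = December 1, 2031.
From March 20, 2031 through August 18, 2031 inclusive is 152 days; tolling adds 152 days: December 1, 2031 + 152 days = May 1, 2032.
From August 20, 2031 through August 22, 2031 inclusive is 3 days; tolling adds 3 days: May 1, 2032 + 3 days = May 4, 2032.
May 4, 2032 is a listed holiday. The next qualifying day is May 5, 2032.

May 5, 2032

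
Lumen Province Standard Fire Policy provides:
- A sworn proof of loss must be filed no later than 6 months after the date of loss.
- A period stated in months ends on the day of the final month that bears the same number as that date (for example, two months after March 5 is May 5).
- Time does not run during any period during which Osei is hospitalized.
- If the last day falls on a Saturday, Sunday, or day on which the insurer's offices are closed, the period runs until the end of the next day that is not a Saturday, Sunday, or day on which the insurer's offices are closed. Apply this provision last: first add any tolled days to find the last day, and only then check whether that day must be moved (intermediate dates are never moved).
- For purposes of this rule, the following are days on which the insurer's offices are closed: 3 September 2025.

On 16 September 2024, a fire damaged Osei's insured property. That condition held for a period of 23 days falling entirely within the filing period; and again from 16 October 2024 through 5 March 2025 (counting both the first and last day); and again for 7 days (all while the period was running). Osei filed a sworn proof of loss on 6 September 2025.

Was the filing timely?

6 months after 16 September 2024 is March 16, 2025.
Tolling adds 23 days: March 16, 2025 + 23 days = April 8, 2025.
From October 16, 2024 through March 5, 2025 inclusive is 141 days; tolling adds 141 days: April 8, 2025 + 141 days = August 27, 2025.
Tolling adds 7 days: August 27, 2025 + 7 days = September 3, 2025.
September 3, 2025 is a listed holiday. The next qualifying day is September 4, 2025.
The deadline is September 4, 2025; the filing on September 6, 2025 is after that date.

No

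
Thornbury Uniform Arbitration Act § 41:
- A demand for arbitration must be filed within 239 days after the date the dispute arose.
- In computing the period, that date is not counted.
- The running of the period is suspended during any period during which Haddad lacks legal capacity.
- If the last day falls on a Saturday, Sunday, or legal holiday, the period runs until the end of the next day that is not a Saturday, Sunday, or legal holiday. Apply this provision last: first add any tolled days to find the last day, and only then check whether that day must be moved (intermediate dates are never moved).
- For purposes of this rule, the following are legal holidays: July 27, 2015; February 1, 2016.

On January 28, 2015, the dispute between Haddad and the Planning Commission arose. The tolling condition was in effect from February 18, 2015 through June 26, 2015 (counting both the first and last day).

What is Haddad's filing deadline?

239 days after January 28, 2015 is September 24, 2015.
From February 18, 2015 through June 26, 2015 inclusive is 129 days; tolling adds 129 days: September 24, 2015 + 129 days = January 31, 2016.
January 31, 2016 is Sunday; February 1, 2016 is a listed holiday. The next qualifying day is February 2, 2016.

February 2, 2016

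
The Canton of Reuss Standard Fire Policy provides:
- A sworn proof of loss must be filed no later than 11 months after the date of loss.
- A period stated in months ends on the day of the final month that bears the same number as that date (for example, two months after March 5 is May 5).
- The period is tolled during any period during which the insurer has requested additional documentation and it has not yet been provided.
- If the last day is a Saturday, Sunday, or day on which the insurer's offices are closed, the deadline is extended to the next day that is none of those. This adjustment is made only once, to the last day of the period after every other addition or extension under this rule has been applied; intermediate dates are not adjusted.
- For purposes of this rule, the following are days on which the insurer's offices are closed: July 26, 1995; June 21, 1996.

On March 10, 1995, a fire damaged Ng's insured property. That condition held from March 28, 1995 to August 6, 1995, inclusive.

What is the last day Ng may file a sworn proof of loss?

11 months after March 10, 1995 is February 10, 1996.
From March 28, 1995 through August 6, 1995 inclusive is 132 days; tolling adds 132 days: February 10, 1996 + 132 days = June 21, 1996.
June 21, 1996 is a listed holiday; June 22, 1996 is Saturday; June 23, 1996 is Sunday. The next qualifying day is June 24, 1996.

June 24, 1996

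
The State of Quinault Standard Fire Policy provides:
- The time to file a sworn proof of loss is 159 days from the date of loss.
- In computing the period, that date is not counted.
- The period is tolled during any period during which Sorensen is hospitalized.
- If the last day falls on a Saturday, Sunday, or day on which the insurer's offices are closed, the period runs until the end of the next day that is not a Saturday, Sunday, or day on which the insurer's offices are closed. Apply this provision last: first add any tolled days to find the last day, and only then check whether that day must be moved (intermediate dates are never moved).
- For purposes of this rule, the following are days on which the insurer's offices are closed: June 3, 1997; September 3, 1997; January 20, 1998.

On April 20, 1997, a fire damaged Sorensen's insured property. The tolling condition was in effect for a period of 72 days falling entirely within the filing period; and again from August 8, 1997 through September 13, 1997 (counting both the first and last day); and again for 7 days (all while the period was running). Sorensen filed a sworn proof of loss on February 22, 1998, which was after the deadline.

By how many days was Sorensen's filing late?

159 days after April 20, 1997 is September 26, 1997.
Tolling adds 72 days: September 26, 1997 + 72 days = December 7, 1997.
From August 8, 1997 through September 13, 1997 inclusive is 37 days; tolling adds 37 days: December 7, 1997 + 37 days = January 13, 1998.
Tolling adds 7 days: January 13, 1998 + 7 days = January 20, 1998.
January 20, 1998 is a listed holiday. The next qualifying day is January 21, 1998.
The deadline is January 21, 1998; from January 21, 1998 to February 22, 1998 is 32 days.

32 days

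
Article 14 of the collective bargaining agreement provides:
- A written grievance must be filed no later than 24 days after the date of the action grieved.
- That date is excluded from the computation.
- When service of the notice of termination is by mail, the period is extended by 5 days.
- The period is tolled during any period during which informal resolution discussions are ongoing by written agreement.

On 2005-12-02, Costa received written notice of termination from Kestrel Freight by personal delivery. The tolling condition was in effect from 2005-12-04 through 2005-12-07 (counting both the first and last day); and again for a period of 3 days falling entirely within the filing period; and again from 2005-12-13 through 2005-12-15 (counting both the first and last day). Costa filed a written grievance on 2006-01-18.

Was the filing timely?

24 days after 2005-12-02 is December 26, 2005.
Service was not by mail, so no mail extension applies.
From December 4, 2005 through December 7, 2005 inclusive is 4 days; tolling adds 4 days: December 26, 2005 + 4 days = December 30, 2005.
Tolling adds 3 days: December 30, 2005 + 3 days = January 2, 2006.
From December 13, 2005 through December 15, 2005 inclusive is 3 days; tolling adds 3 days: January 2, 2006 + 3 days = January 5, 2006.
The deadline is January 5, 2006; the filing on January 18, 2006 is after that date.

No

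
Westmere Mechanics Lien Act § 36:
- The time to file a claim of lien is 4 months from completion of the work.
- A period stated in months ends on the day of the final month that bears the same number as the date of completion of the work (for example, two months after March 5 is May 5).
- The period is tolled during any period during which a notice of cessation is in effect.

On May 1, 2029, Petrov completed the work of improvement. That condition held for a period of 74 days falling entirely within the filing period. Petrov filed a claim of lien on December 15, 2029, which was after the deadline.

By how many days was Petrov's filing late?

31 days

4 months after May 1, 2029 is September 1, 2029.
Tolling adds 74 days: September 1, 2029 + 74 days = November 14, 2029.
The deadline is November 14, 2029; from November 14, 2029 to December 15, 2029 is 31 days.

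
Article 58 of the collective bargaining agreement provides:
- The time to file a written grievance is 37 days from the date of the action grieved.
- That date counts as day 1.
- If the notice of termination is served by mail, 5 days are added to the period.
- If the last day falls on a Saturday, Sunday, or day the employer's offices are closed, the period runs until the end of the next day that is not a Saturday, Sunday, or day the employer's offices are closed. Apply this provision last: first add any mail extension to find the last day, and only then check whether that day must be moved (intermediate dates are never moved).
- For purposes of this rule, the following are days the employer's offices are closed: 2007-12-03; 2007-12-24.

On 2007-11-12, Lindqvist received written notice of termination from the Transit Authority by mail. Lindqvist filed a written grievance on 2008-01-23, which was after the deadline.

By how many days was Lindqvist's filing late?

29 days

Counting 2007-11-12 as day 1, day 37 is December 18, 2007.
Service was by mail, adding 5 days: December 18, 2007 + 5 days = December 23, 2007.
December 23, 2007 is Sunday; December 24, 2007 is a listed holiday. The next qualifying day is December 25, 2007.
The deadline is December 25, 2007; from December 25, 2007 to January 23, 2008 is 29 days.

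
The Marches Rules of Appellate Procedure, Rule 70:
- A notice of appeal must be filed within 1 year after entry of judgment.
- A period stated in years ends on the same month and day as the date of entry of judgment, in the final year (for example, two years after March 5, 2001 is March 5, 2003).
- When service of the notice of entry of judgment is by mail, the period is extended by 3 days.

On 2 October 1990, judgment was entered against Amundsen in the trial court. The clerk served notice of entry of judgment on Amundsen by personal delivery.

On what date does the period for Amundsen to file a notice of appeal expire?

1 year after 2 October 1990 is October 2, 1991.
Service was not by mail, so no mail extension applies.

October 2, 1991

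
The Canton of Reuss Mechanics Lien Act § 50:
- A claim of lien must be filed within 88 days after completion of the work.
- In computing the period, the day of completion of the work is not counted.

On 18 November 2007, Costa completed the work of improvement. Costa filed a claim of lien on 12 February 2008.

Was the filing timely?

88 days after 18 November 2007 is February 14, 2008.
The deadline is February 14, 2008; the filing on February 12, 2008 is on or before that date.

Yes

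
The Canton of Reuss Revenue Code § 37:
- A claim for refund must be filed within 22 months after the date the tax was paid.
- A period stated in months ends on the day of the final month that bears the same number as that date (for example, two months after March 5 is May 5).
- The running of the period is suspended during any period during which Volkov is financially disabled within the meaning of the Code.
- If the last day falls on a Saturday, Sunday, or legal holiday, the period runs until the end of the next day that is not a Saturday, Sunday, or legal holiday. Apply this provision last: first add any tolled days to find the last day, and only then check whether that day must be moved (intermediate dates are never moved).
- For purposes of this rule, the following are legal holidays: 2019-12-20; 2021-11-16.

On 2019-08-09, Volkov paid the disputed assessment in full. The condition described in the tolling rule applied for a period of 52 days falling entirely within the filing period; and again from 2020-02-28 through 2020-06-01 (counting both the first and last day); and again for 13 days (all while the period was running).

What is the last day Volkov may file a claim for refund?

22 months after 2019-08-09 is June 9, 2021.
Tolling adds 52 days: June 9, 2021 + 52 days = July 31, 2021.
From February 28, 2020 through June 1, 2020 inclusive is 95 days; tolling adds 95 days: July 31, 2021 + 95 days = November 3, 2021.
Tolling adds 13 days: November 3, 2021 + 13 days = November 16, 2021.
November 16, 2021 is a listed holiday. The next qualifying day is November 17, 2021.

November 17, 2021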